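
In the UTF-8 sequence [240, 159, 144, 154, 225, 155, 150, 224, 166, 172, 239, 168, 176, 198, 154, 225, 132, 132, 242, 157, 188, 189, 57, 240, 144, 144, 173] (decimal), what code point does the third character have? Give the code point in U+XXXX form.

U+09AC

Offset 0: leading byte 0xF0 = 11110000 → 4-byte char #1 = F0 9F 90 9A.
Offset 4: leading byte 0xE1 = 11100001 → 3-byte char #2 = E1 9B 96.
Offset 7: leading byte 0xE0 = 11100000 → 3-byte char #3 = E0 A6 AC.
Leading byte 0xE0 = 11100000 matches 1110xxxx → 3-byte sequence.
Byte 1: 0xE0 = 11100000, payload 0000 (4 bits).
Byte 2: 0xA6 = 10100110 (10xxxxxx ✓), payload 100110.
Byte 3: 0xAC = 10101100 (10xxxxxx ✓), payload 101100.
Concatenate: 0000100110101100 = 0x9AC (16 bits → U+09AC).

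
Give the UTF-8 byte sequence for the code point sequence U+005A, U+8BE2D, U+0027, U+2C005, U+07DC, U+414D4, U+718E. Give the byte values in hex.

5A F2 8B B8 AD 27 F0 AC 80 85 DF 9C F1 81 93 94 E7 86 8E

U+005A: 1-byte form → 5A.
U+8BE2D: 4-byte form → F2 8B B8 AD.
U+0027: 1-byte form → 27.
U+2C005: 4-byte form → F0 AC 80 85.
U+07DC: 2-byte form → DF 9C.
U+414D4: 4-byte form → F1 81 93 94.
U+718E: 3-byte form → E7 86 8E.
Concatenated (19 bytes): 5A F2 8B B8 AD 27 F0 AC 80 85 DF 9C F1 81 93 94 E7 86 8E.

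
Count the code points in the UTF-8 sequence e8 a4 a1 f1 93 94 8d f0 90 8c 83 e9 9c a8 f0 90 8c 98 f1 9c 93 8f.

6

Byte at offset 0: 0xE8 = 11101000 → 3-byte char (#1). Advance 3.
Byte at offset 3: 0xF1 = 11110001 → 4-byte char (#2). Advance 4.
Byte at offset 7: 0xF0 = 11110000 → 4-byte char (#3). Advance 4.
Byte at offset 11: 0xE9 = 11101001 → 3-byte char (#4). Advance 3.
Byte at offset 14: 0xF0 = 11110000 → 4-byte char (#5). Advance 4.
Byte at offset 18: 0xF1 = 11110001 → 4-byte char (#6). Advance 4.
Reached end at offset 22 after 6 code points.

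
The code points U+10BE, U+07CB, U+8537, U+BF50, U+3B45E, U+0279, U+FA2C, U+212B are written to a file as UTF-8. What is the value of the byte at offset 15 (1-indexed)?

1-indexed offset 15 is 0-indexed offset 14.
U+10BE → 3-byte form E1 82 BE at offsets 0–2.
U+07CB → 2-byte form DF 8B at offsets 3–4.
U+8537 → 3-byte form E8 94 B7 at offsets 5–7.
U+BF50 → 3-byte form EB BD 90 at offsets 8–10.
U+3B45E → 4-byte form F0 BB 91 9E at offsets 11–14.
Offset 14 falls in char 5's range; it's byte 4 of F0 BB 91 9E = 0x9E.

0x9E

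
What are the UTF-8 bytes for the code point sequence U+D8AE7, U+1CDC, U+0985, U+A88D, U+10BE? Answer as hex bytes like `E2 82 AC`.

U+D8AE7: 4-byte form → F3 98 AB A7.
U+1CDC: 3-byte form → E1 B3 9C.
U+0985: 3-byte form → E0 A6 85.
U+A88D: 3-byte form → EA A2 8D.
U+10BE: 3-byte form → E1 82 BE.
Concatenated (16 bytes): F3 98 AB A7 E1 B3 9C E0 A6 85 EA A2 8D E1 82 BE.

F3 98 AB A7 E1 B3 9C E0 A6 85 EA A2 8D E1 82 BE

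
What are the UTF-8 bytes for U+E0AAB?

F3 A0 AA AB

U+E0AAB = 0xE0AAB = 920235 decimal. In range U+10000–U+10FFFF → 4-byte form: 11110xxx 10xxxxxx 10xxxxxx 10xxxxxx.
Binary (21 bits): 011100000101010101011.
Split 3+6+6+6: 011 | 100000 | 101010 | 101011.
Byte 1: 11110011 = 0xF3.
Byte 2: 10100000 = 0xA0.
Byte 3: 10101010 = 0xAA.
Byte 4: 10101011 = 0xAB.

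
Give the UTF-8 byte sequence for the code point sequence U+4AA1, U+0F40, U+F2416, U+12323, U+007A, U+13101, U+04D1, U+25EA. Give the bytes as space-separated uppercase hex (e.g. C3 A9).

E4 AA A1 E0 BD 80 F3 B2 90 96 F0 92 8C A3 7A F0 93 84 81 D3 91 E2 97 AA

U+4AA1: 3-byte form → E4 AA A1.
U+0F40: 3-byte form → E0 BD 80.
U+F2416: 4-byte form → F3 B2 90 96.
U+12323: 4-byte form → F0 92 8C A3.
U+007A: 1-byte form → 7A.
U+13101: 4-byte form → F0 93 84 81.
U+04D1: 2-byte form → D3 91.
U+25EA: 3-byte form → E2 97 AA.
Concatenated (24 bytes): E4 AA A1 E0 BD 80 F3 B2 90 96 F0 92 8C A3 7A F0 93 84 81 D3 91 E2 97 AA.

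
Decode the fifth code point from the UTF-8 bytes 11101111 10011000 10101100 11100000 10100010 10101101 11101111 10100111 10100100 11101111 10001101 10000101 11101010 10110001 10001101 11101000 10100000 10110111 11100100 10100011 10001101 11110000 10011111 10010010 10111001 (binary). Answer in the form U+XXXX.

Offset 0: leading byte 0xEF = 11101111 → 3-byte char #1 = EF 98 AC.
Offset 3: leading byte 0xE0 = 11100000 → 3-byte char #2 = E0 A2 AD.
Offset 6: leading byte 0xEF = 11101111 → 3-byte char #3 = EF A7 A4.
Offset 9: leading byte 0xEF = 11101111 → 3-byte char #4 = EF 8D 85.
Offset 12: leading byte 0xEA = 11101010 → 3-byte char #5 = EA B1 8D.
Leading byte 0xEA = 11101010 matches 1110xxxx → 3-byte sequence.
Byte 1: 0xEA = 11101010, payload 1010 (4 bits).
Byte 2: 0xB1 = 10110001 (10xxxxxx ✓), payload 110001.
Byte 3: 0x8D = 10001101 (10xxxxxx ✓), payload 001101.
Concatenate: 1010110001001101 = 0xAC4D (16 bits → U+AC4D).

U+AC4D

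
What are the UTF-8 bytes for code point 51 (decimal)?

33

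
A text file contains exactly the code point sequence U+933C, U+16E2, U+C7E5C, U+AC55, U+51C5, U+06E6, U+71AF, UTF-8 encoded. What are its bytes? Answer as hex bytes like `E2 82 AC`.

E9 8C BC E1 9B A2 F3 87 B9 9C EA B1 95 E5 87 85 DB A6 E7 86 AF

U+933C: 3-byte form → E9 8C BC.
U+16E2: 3-byte form → E1 9B A2.
U+C7E5C: 4-byte form → F3 87 B9 9C.
U+AC55: 3-byte form → EA B1 95.
U+51C5: 3-byte form → E5 87 85.
U+06E6: 2-byte form → DB A6.
U+71AF: 3-byte form → E7 86 AF.
Concatenated (21 bytes): E9 8C BC E1 9B A2 F3 87 B9 9C EA B1 95 E5 87 85 DB A6 E7 86 AF.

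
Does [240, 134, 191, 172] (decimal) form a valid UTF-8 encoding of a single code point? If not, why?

invalid (overlong encoding)

Leading byte 0xF0 = 11110000 → 4-byte form.
Continuation bytes all match 10xxxxxx. Payload decodes to 0x6FEC.
But 0x6FEC < 0x10000, the minimum for a 4-byte sequence — this is an overlong encoding.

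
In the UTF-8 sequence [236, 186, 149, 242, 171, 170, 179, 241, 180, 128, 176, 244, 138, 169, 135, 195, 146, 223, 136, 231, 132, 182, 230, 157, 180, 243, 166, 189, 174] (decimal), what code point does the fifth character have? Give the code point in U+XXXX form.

Offset 0: leading byte 0xEC = 11101100 → 3-byte char #1 = EC BA 95.
Offset 3: leading byte 0xF2 = 11110010 → 4-byte char #2 = F2 AB AA B3.
Offset 7: leading byte 0xF1 = 11110001 → 4-byte char #3 = F1 B4 80 B0.
Offset 11: leading byte 0xF4 = 11110100 → 4-byte char #4 = F4 8A A9 87.
Offset 15: leading byte 0xC3 = 11000011 → 2-byte char #5 = C3 92.
Leading byte 0xC3 = 11000011 matches 110xxxxx → 2-byte sequence.
Byte 1: 0xC3 = 11000011, payload 00011 (5 bits).
Byte 2: 0x92 = 10010010 (10xxxxxx ✓), payload 010010.
Concatenate: 00011010010 = 0xD2 (11 bits → U+00D2).

U+00D2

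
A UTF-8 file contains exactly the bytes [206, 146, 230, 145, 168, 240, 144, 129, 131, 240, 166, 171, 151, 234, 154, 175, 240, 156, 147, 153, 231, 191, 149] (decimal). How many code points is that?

Byte at offset 0: 0xCE = 11001110 → 2-byte char (#1). Advance 2.
Byte at offset 2: 0xE6 = 11100110 → 3-byte char (#2). Advance 3.
Byte at offset 5: 0xF0 = 11110000 → 4-byte char (#3). Advance 4.
Byte at offset 9: 0xF0 = 11110000 → 4-byte char (#4). Advance 4.
Byte at offset 13: 0xEA = 11101010 → 3-byte char (#5). Advance 3.
Byte at offset 16: 0xF0 = 11110000 → 4-byte char (#6). Advance 4.
Byte at offset 20: 0xE7 = 11100111 → 3-byte char (#7). Advance 3.
Reached end at offset 23 after 7 code points.

7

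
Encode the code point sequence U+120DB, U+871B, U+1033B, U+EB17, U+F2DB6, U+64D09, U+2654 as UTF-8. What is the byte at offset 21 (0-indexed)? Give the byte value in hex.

U+120DB → 4-byte form F0 92 83 9B at offsets 0–3.
U+871B → 3-byte form E8 9C 9B at offsets 4–6.
U+1033B → 4-byte form F0 90 8C BB at offsets 7–10.
U+EB17 → 3-byte form EE AC 97 at offsets 11–13.
U+F2DB6 → 4-byte form F3 B2 B6 B6 at offsets 14–17.
U+64D09 → 4-byte form F1 A4 B4 89 at offsets 18–21.
Offset 21 falls in char 6's range; it's byte 4 of F1 A4 B4 89 = 0x89.

0x89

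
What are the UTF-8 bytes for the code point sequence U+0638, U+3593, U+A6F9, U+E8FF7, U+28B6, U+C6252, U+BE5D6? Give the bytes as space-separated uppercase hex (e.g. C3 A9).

U+0638: 2-byte form → D8 B8.
U+3593: 3-byte form → E3 96 93.
U+A6F9: 3-byte form → EA 9B B9.
U+E8FF7: 4-byte form → F3 A8 BF B7.
U+28B6: 3-byte form → E2 A2 B6.
U+C6252: 4-byte form → F3 86 89 92.
U+BE5D6: 4-byte form → F2 BE 97 96.
Concatenated (23 bytes): D8 B8 E3 96 93 EA 9B B9 F3 A8 BF B7 E2 A2 B6 F3 86 89 92 F2 BE 97 96.

D8 B8 E3 96 93 EA 9B B9 F3 A8 BF B7 E2 A2 B6 F3 86 89 92 F2 BE 97 96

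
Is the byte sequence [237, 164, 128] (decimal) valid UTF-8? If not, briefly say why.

invalid (encodes a surrogate (U+D800–U+DFFF))

Structurally a 3-byte sequence; payload = 0xD900.
But 0xD900 is in U+D800–U+DFFF, the surrogate range. Surrogates are not Unicode scalar values and are forbidden in UTF-8.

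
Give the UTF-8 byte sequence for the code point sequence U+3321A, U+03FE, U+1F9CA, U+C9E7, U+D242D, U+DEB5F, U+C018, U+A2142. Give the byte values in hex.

F0 B3 88 9A CF BE F0 9F A7 8A EC A7 A7 F3 92 90 AD F3 9E AD 9F EC 80 98 F2 A2 85 82

U+3321A: 4-byte form → F0 B3 88 9A.
U+03FE: 2-byte form → CF BE.
U+1F9CA: 4-byte form → F0 9F A7 8A.
U+C9E7: 3-byte form → EC A7 A7.
U+D242D: 4-byte form → F3 92 90 AD.
U+DEB5F: 4-byte form → F3 9E AD 9F.
U+C018: 3-byte form → EC 80 98.
U+A2142: 4-byte form → F2 A2 85 82.
Concatenated (28 bytes): F0 B3 88 9A CF BE F0 9F A7 8A EC A7 A7 F3 92 90 AD F3 9E AD 9F EC 80 98 F2 A2 85 82.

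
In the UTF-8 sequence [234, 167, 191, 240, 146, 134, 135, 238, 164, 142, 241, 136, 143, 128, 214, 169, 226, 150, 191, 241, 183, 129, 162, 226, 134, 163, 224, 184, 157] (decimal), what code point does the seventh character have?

U+77062

Offset 0: leading byte 0xEA = 11101010 → 3-byte char #1 = EA A7 BF.
Offset 3: leading byte 0xF0 = 11110000 → 4-byte char #2 = F0 92 86 87.
Offset 7: leading byte 0xEE = 11101110 → 3-byte char #3 = EE A4 8E.
Offset 10: leading byte 0xF1 = 11110001 → 4-byte char #4 = F1 88 8F 80.
Offset 14: leading byte 0xD6 = 11010110 → 2-byte char #5 = D6 A9.
Offset 16: leading byte 0xE2 = 11100010 → 3-byte char #6 = E2 96 BF.
Offset 19: leading byte 0xF1 = 11110001 → 4-byte char #7 = F1 B7 81 A2.
Leading byte 0xF1 = 11110001 matches 11110xxx → 4-byte sequence.
Byte 1: 0xF1 = 11110001, payload 001 (3 bits).
Byte 2: 0xB7 = 10110111 (10xxxxxx ✓), payload 110111.
Byte 3: 0x81 = 10000001 (10xxxxxx ✓), payload 000001.
Byte 4: 0xA2 = 10100010 (10xxxxxx ✓), payload 100010.
Concatenate: 001110111000001100010 = 0x77062 (21 bits → U+77062).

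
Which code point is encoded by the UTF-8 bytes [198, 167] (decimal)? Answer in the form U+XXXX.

U+01A7

Leading byte 0xC6 = 11000110 matches 110xxxxx → 2-byte sequence.
Byte 1: 0xC6 = 11000110, payload 00110 (5 bits).
Byte 2: 0xA7 = 10100111 (10xxxxxx ✓), payload 100111.
Concatenate: 00110100111 = 0x1A7 (11 bits → U+01A7).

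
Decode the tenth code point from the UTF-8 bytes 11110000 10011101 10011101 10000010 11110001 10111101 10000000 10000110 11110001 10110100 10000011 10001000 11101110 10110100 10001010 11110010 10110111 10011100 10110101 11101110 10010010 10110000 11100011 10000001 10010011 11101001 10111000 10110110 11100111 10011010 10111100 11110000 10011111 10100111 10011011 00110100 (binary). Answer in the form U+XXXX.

Offset 0: leading byte 0xF0 = 11110000 → 4-byte char #1 = F0 9D 9D 82.
Offset 4: leading byte 0xF1 = 11110001 → 4-byte char #2 = F1 BD 80 86.
Offset 8: leading byte 0xF1 = 11110001 → 4-byte char #3 = F1 B4 83 88.
Offset 12: leading byte 0xEE = 11101110 → 3-byte char #4 = EE B4 8A.
Offset 15: leading byte 0xF2 = 11110010 → 4-byte char #5 = F2 B7 9C B5.
Offset 19: leading byte 0xEE = 11101110 → 3-byte char #6 = EE 92 B0.
Offset 22: leading byte 0xE3 = 11100011 → 3-byte char #7 = E3 81 93.
Offset 25: leading byte 0xE9 = 11101001 → 3-byte char #8 = E9 B8 B6.
Offset 28: leading byte 0xE7 = 11100111 → 3-byte char #9 = E7 9A BC.
Offset 31: leading byte 0xF0 = 11110000 → 4-byte char #10 = F0 9F A7 9B.
Leading byte 0xF0 = 11110000 matches 11110xxx → 4-byte sequence.
Byte 1: 0xF0 = 11110000, payload 000 (3 bits).
Byte 2: 0x9F = 10011111 (10xxxxxx ✓), payload 011111.
Byte 3: 0xA7 = 10100111 (10xxxxxx ✓), payload 100111.
Byte 4: 0x9B = 10011011 (10xxxxxx ✓), payload 011011.
Concatenate: 000011111100111011011 = 0x1F9DB (21 bits → U+1F9DB).

U+1F9DB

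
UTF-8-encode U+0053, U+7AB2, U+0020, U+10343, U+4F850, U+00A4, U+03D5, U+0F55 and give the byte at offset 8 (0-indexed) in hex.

U+0053 → 1-byte form 53 at offsets 0–0.
U+7AB2 → 3-byte form E7 AA B2 at offsets 1–3.
U+0020 → 1-byte form 20 at offsets 4–4.
U+10343 → 4-byte form F0 90 8D 83 at offsets 5–8.
Offset 8 falls in char 4's range; it's byte 4 of F0 90 8D 83 = 0x83.

0x83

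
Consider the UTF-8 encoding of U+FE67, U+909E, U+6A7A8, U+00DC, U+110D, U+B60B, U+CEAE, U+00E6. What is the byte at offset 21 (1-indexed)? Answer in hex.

1-indexed offset 21 is 0-indexed offset 20.
U+FE67 → 3-byte form EF B9 A7 at offsets 0–2.
U+909E → 3-byte form E9 82 9E at offsets 3–5.
U+6A7A8 → 4-byte form F1 AA 9E A8 at offsets 6–9.
U+00DC → 2-byte form C3 9C at offsets 10–11.
U+110D → 3-byte form E1 84 8D at offsets 12–14.
U+B60B → 3-byte form EB 98 8B at offsets 15–17.
U+CEAE → 3-byte form EC BA AE at offsets 18–20.
Offset 20 falls in char 7's range; it's byte 3 of EC BA AE = 0xAE.

0xAE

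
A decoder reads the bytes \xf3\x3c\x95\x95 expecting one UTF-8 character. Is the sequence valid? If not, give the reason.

Leading byte 0xF3 = 11110011 → 4-byte form.
Byte 2 is 0x3C = 00111100, which is not 10xxxxxx — expected a continuation byte.

invalid (non-continuation byte where continuation expected)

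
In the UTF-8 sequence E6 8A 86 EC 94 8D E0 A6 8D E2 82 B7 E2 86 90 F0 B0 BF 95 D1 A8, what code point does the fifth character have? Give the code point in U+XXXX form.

Offset 0: leading byte 0xE6 = 11100110 → 3-byte char #1 = E6 8A 86.
Offset 3: leading byte 0xEC = 11101100 → 3-byte char #2 = EC 94 8D.
Offset 6: leading byte 0xE0 = 11100000 → 3-byte char #3 = E0 A6 8D.
Offset 9: leading byte 0xE2 = 11100010 → 3-byte char #4 = E2 82 B7.
Offset 12: leading byte 0xE2 = 11100010 → 3-byte char #5 = E2 86 90.
Leading byte 0xE2 = 11100010 matches 1110xxxx → 3-byte sequence.
Byte 1: 0xE2 = 11100010, payload 0010 (4 bits).
Byte 2: 0x86 = 10000110 (10xxxxxx ✓), payload 000110.
Byte 3: 0x90 = 10010000 (10xxxxxx ✓), payload 010000.
Concatenate: 0010000110010000 = 0x2190 (16 bits → U+2190).

U+2190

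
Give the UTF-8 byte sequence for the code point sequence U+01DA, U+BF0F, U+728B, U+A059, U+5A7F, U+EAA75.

C7 9A EB BC 8F E7 8A 8B EA 81 99 E5 A9 BF F3 AA A9 B5

U+01DA: 2-byte form → C7 9A.
U+BF0F: 3-byte form → EB BC 8F.
U+728B: 3-byte form → E7 8A 8B.
U+A059: 3-byte form → EA 81 99.
U+5A7F: 3-byte form → E5 A9 BF.
U+EAA75: 4-byte form → F3 AA A9 B5.
Concatenated (18 bytes): C7 9A EB BC 8F E7 8A 8B EA 81 99 E5 A9 BF F3 AA A9 B5.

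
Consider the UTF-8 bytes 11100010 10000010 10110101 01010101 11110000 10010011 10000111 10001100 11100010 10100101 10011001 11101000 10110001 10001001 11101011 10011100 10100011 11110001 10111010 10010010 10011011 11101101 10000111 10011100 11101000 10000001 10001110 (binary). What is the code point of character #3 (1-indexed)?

U+131CC

Offset 0: leading byte 0xE2 = 11100010 → 3-byte char #1 = E2 82 B5.
Offset 3: leading byte 0x55 = 01010101 → 1-byte char #2 = 55.
Offset 4: leading byte 0xF0 = 11110000 → 4-byte char #3 = F0 93 87 8C.
Leading byte 0xF0 = 11110000 matches 11110xxx → 4-byte sequence.
Byte 1: 0xF0 = 11110000, payload 000 (3 bits).
Byte 2: 0x93 = 10010011 (10xxxxxx ✓), payload 010011.
Byte 3: 0x87 = 10000111 (10xxxxxx ✓), payload 000111.
Byte 4: 0x8C = 10001100 (10xxxxxx ✓), payload 001100.
Concatenate: 000010011000111001100 = 0x131CC (21 bits → U+131CC).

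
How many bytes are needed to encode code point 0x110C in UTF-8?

U+110C = 0x110C. UTF-8 uses 1 byte below 0x80, 2 below 0x800, 3 below 0x10000, 4 up to 0x10FFFF. 0x110C is in U+0800–U+FFFF → 3 bytes.

3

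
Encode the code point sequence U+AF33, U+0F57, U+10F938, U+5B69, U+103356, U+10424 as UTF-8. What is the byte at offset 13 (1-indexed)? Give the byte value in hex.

0xA9

1-indexed offset 13 is 0-indexed offset 12.
U+AF33 → 3-byte form EA BC B3 at offsets 0–2.
U+0F57 → 3-byte form E0 BD 97 at offsets 3–5.
U+10F938 → 4-byte form F4 8F A4 B8 at offsets 6–9.
U+5B69 → 3-byte form E5 AD A9 at offsets 10–12.
Offset 12 falls in char 4's range; it's byte 3 of E5 AD A9 = 0xA9.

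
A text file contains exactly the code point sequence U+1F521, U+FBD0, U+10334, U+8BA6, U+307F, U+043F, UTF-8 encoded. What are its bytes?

U+1F521: 4-byte form → F0 9F 94 A1.
U+FBD0: 3-byte form → EF AF 90.
U+10334: 4-byte form → F0 90 8C B4.
U+8BA6: 3-byte form → E8 AE A6.
U+307F: 3-byte form → E3 81 BF.
U+043F: 2-byte form → D0 BF.
Concatenated (19 bytes): F0 9F 94 A1 EF AF 90 F0 90 8C B4 E8 AE A6 E3 81 BF D0 BF.

F0 9F 94 A1 EF AF 90 F0 90 8C B4 E8 AE A6 E3 81 BF D0 BF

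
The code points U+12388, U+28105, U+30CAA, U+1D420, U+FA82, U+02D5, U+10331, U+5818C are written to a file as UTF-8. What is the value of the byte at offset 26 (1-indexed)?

0xF1

1-indexed offset 26 is 0-indexed offset 25.
U+12388 → 4-byte form F0 92 8E 88 at offsets 0–3.
U+28105 → 4-byte form F0 A8 84 85 at offsets 4–7.
U+30CAA → 4-byte form F0 B0 B2 AA at offsets 8–11.
U+1D420 → 4-byte form F0 9D 90 A0 at offsets 12–15.
U+FA82 → 3-byte form EF AA 82 at offsets 16–18.
U+02D5 → 2-byte form CB 95 at offsets 19–20.
U+10331 → 4-byte form F0 90 8C B1 at offsets 21–24.
U+5818C → 4-byte form F1 98 86 8C at offsets 25–28.
Offset 25 falls in char 8's range; it's byte 1 of F1 98 86 8C = 0xF1.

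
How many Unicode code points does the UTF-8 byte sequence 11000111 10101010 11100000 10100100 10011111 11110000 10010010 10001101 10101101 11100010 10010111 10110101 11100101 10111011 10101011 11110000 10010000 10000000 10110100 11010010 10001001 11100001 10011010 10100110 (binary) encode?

Byte at offset 0: 0xC7 = 11000111 → 2-byte char (#1). Advance 2.
Byte at offset 2: 0xE0 = 11100000 → 3-byte char (#2). Advance 3.
Byte at offset 5: 0xF0 = 11110000 → 4-byte char (#3). Advance 4.
Byte at offset 9: 0xE2 = 11100010 → 3-byte char (#4). Advance 3.
Byte at offset 12: 0xE5 = 11100101 → 3-byte char (#5). Advance 3.
Byte at offset 15: 0xF0 = 11110000 → 4-byte char (#6). Advance 4.
Byte at offset 19: 0xD2 = 11010010 → 2-byte char (#7). Advance 2.
Byte at offset 21: 0xE1 = 11100001 → 3-byte char (#8). Advance 3.
Reached end at offset 24 after 8 code points.

8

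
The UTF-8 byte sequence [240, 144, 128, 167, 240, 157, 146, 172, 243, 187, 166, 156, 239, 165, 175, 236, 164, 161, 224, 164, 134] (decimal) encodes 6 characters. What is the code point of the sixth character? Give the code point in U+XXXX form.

Offset 0: leading byte 0xF0 = 11110000 → 4-byte char #1 = F0 90 80 A7.
Offset 4: leading byte 0xF0 = 11110000 → 4-byte char #2 = F0 9D 92 AC.
Offset 8: leading byte 0xF3 = 11110011 → 4-byte char #3 = F3 BB A6 9C.
Offset 12: leading byte 0xEF = 11101111 → 3-byte char #4 = EF A5 AF.
Offset 15: leading byte 0xEC = 11101100 → 3-byte char #5 = EC A4 A1.
Offset 18: leading byte 0xE0 = 11100000 → 3-byte char #6 = E0 A4 86.
Leading byte 0xE0 = 11100000 matches 1110xxxx → 3-byte sequence.
Byte 1: 0xE0 = 11100000, payload 0000 (4 bits).
Byte 2: 0xA4 = 10100100 (10xxxxxx ✓), payload 100100.
Byte 3: 0x86 = 10000110 (10xxxxxx ✓), payload 000110.
Concatenate: 0000100100000110 = 0x906 (16 bits → U+0906).

U+0906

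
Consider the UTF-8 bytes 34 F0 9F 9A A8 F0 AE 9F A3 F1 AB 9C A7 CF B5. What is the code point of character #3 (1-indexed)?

Offset 0: leading byte 0x34 = 00110100 → 1-byte char #1 = 34.
Offset 1: leading byte 0xF0 = 11110000 → 4-byte char #2 = F0 9F 9A A8.
Offset 5: leading byte 0xF0 = 11110000 → 4-byte char #3 = F0 AE 9F A3.
Leading byte 0xF0 = 11110000 matches 11110xxx → 4-byte sequence.
Byte 1: 0xF0 = 11110000, payload 000 (3 bits).
Byte 2: 0xAE = 10101110 (10xxxxxx ✓), payload 101110.
Byte 3: 0x9F = 10011111 (10xxxxxx ✓), payload 011111.
Byte 4: 0xA3 = 10100011 (10xxxxxx ✓), payload 100011.
Concatenate: 000101110011111100011 = 0x2E7E3 (21 bits → U+2E7E3).

U+2E7E3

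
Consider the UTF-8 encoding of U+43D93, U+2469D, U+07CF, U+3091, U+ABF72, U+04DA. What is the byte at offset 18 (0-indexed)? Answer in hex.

U+43D93 → 4-byte form F1 83 B6 93 at offsets 0–3.
U+2469D → 4-byte form F0 A4 9A 9D at offsets 4–7.
U+07CF → 2-byte form DF 8F at offsets 8–9.
U+3091 → 3-byte form E3 82 91 at offsets 10–12.
U+ABF72 → 4-byte form F2 AB BD B2 at offsets 13–16.
U+04DA → 2-byte form D3 9A at offsets 17–18.
Offset 18 falls in char 6's range; it's byte 2 of D3 9A = 0x9A.

0x9A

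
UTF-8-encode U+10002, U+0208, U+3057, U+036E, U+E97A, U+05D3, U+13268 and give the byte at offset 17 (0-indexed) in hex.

U+10002 → 4-byte form F0 90 80 82 at offsets 0–3.
U+0208 → 2-byte form C8 88 at offsets 4–5.
U+3057 → 3-byte form E3 81 97 at offsets 6–8.
U+036E → 2-byte form CD AE at offsets 9–10.
U+E97A → 3-byte form EE A5 BA at offsets 11–13.
U+05D3 → 2-byte form D7 93 at offsets 14–15.
U+13268 → 4-byte form F0 93 89 A8 at offsets 16–19.
Offset 17 falls in char 7's range; it's byte 2 of F0 93 89 A8 = 0x93.

0x93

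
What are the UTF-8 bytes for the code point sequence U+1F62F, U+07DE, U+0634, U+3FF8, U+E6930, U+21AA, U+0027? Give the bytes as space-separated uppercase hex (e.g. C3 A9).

F0 9F 98 AF DF 9E D8 B4 E3 BF B8 F3 A6 A4 B0 E2 86 AA 27

U+1F62F: 4-byte form → F0 9F 98 AF.
U+07DE: 2-byte form → DF 9E.
U+0634: 2-byte form → D8 B4.
U+3FF8: 3-byte form → E3 BF B8.
U+E6930: 4-byte form → F3 A6 A4 B0.
U+21AA: 3-byte form → E2 86 AA.
U+0027: 1-byte form → 27.
Concatenated (19 bytes): F0 9F 98 AF DF 9E D8 B4 E3 BF B8 F3 A6 A4 B0 E2 86 AA 27.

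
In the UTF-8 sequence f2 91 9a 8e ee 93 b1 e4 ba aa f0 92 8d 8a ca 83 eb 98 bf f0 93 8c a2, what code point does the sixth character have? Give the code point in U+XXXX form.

Offset 0: leading byte 0xF2 = 11110010 → 4-byte char #1 = F2 91 9A 8E.
Offset 4: leading byte 0xEE = 11101110 → 3-byte char #2 = EE 93 B1.
Offset 7: leading byte 0xE4 = 11100100 → 3-byte char #3 = E4 BA AA.
Offset 10: leading byte 0xF0 = 11110000 → 4-byte char #4 = F0 92 8D 8A.
Offset 14: leading byte 0xCA = 11001010 → 2-byte char #5 = CA 83.
Offset 16: leading byte 0xEB = 11101011 → 3-byte char #6 = EB 98 BF.
Leading byte 0xEB = 11101011 matches 1110xxxx → 3-byte sequence.
Byte 1: 0xEB = 11101011, payload 1011 (4 bits).
Byte 2: 0x98 = 10011000 (10xxxxxx ✓), payload 011000.
Byte 3: 0xBF = 10111111 (10xxxxxx ✓), payload 111111.
Concatenate: 1011011000111111 = 0xB63F (16 bits → U+B63F).

U+B63F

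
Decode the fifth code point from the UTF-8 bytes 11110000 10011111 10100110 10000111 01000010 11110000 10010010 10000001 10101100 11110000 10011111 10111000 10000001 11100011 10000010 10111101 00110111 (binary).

Offset 0: leading byte 0xF0 = 11110000 → 4-byte char #1 = F0 9F A6 87.
Offset 4: leading byte 0x42 = 01000010 → 1-byte char #2 = 42.
Offset 5: leading byte 0xF0 = 11110000 → 4-byte char #3 = F0 92 81 AC.
Offset 9: leading byte 0xF0 = 11110000 → 4-byte char #4 = F0 9F B8 81.
Offset 13: leading byte 0xE3 = 11100011 → 3-byte char #5 = E3 82 BD.
Leading byte 0xE3 = 11100011 matches 1110xxxx → 3-byte sequence.
Byte 1: 0xE3 = 11100011, payload 0011 (4 bits).
Byte 2: 0x82 = 10000010 (10xxxxxx ✓), payload 000010.
Byte 3: 0xBD = 10111101 (10xxxxxx ✓), payload 111101.
Concatenate: 0011000010111101 = 0x30BD (16 bits → U+30BD).

U+30BD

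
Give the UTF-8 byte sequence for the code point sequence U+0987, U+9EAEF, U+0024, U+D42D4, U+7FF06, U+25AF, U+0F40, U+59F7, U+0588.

U+0987: 3-byte form → E0 A6 87.
U+9EAEF: 4-byte form → F2 9E AB AF.
U+0024: 1-byte form → 24.
U+D42D4: 4-byte form → F3 94 8B 94.
U+7FF06: 4-byte form → F1 BF BC 86.
U+25AF: 3-byte form → E2 96 AF.
U+0F40: 3-byte form → E0 BD 80.
U+59F7: 3-byte form → E5 A7 B7.
U+0588: 2-byte form → D6 88.
Concatenated (27 bytes): E0 A6 87 F2 9E AB AF 24 F3 94 8B 94 F1 BF BC 86 E2 96 AF E0 BD 80 E5 A7 B7 D6 88.

E0 A6 87 F2 9E AB AF 24 F3 94 8B 94 F1 BF BC 86 E2 96 AF E0 BD 80 E5 A7 B7 D6 88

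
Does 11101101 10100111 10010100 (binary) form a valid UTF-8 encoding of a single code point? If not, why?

Structurally a 3-byte sequence; payload = 0xD9D4.
But 0xD9D4 is in U+D800–U+DFFF, the surrogate range. Surrogates are not Unicode scalar values and are forbidden in UTF-8.

invalid (encodes a surrogate (U+D800–U+DFFF))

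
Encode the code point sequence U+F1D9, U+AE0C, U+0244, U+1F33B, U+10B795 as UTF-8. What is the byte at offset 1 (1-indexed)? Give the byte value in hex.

1-indexed offset 1 is 0-indexed offset 0.
U+F1D9 → 3-byte form EF 87 99 at offsets 0–2.
Offset 0 falls in char 1's range; it's byte 1 of EF 87 99 = 0xEF.

0xEF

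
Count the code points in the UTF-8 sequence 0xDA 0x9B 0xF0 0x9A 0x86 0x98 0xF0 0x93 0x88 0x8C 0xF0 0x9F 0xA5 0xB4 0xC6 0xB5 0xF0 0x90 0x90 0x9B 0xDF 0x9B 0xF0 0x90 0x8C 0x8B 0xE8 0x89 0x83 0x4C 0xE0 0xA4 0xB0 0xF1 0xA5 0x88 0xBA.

12

Byte at offset 0: 0xDA = 11011010 → 2-byte char (#1). Advance 2.
Byte at offset 2: 0xF0 = 11110000 → 4-byte char (#2). Advance 4.
Byte at offset 6: 0xF0 = 11110000 → 4-byte char (#3). Advance 4.
Byte at offset 10: 0xF0 = 11110000 → 4-byte char (#4). Advance 4.
Byte at offset 14: 0xC6 = 11000110 → 2-byte char (#5). Advance 2.
Byte at offset 16: 0xF0 = 11110000 → 4-byte char (#6). Advance 4.
Byte at offset 20: 0xDF = 11011111 → 2-byte char (#7). Advance 2.
Byte at offset 22: 0xF0 = 11110000 → 4-byte char (#8). Advance 4.
Byte at offset 26: 0xE8 = 11101000 → 3-byte char (#9). Advance 3.
Byte at offset 29: 0x4C = 01001100 → 1-byte char (#10). Advance 1.
Byte at offset 30: 0xE0 = 11100000 → 3-byte char (#11). Advance 3.
Byte at offset 33: 0xF1 = 11110001 → 4-byte char (#12). Advance 4.
Reached end at offset 37 after 12 code points.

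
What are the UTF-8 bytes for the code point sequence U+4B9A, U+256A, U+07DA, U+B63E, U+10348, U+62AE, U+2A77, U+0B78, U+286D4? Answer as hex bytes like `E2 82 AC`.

U+4B9A: 3-byte form → E4 AE 9A.
U+256A: 3-byte form → E2 95 AA.
U+07DA: 2-byte form → DF 9A.
U+B63E: 3-byte form → EB 98 BE.
U+10348: 4-byte form → F0 90 8D 88.
U+62AE: 3-byte form → E6 8A AE.
U+2A77: 3-byte form → E2 A9 B7.
U+0B78: 3-byte form → E0 AD B8.
U+286D4: 4-byte form → F0 A8 9B 94.
Concatenated (28 bytes): E4 AE 9A E2 95 AA DF 9A EB 98 BE F0 90 8D 88 E6 8A AE E2 A9 B7 E0 AD B8 F0 A8 9B 94.

E4 AE 9A E2 95 AA DF 9A EB 98 BE F0 90 8D 88 E6 8A AE E2 A9 B7 E0 AD B8 F0 A8 9B 94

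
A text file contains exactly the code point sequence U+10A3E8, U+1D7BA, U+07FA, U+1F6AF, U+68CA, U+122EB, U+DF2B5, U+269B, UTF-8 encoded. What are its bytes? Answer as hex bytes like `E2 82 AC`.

F4 8A 8F A8 F0 9D 9E BA DF BA F0 9F 9A AF E6 A3 8A F0 92 8B AB F3 9F 8A B5 E2 9A 9B

U+10A3E8: 4-byte form → F4 8A 8F A8.
U+1D7BA: 4-byte form → F0 9D 9E BA.
U+07FA: 2-byte form → DF BA.
U+1F6AF: 4-byte form → F0 9F 9A AF.
U+68CA: 3-byte form → E6 A3 8A.
U+122EB: 4-byte form → F0 92 8B AB.
U+DF2B5: 4-byte form → F3 9F 8A B5.
U+269B: 3-byte form → E2 9A 9B.
Concatenated (28 bytes): F4 8A 8F A8 F0 9D 9E BA DF BA F0 9F 9A AF E6 A3 8A F0 92 8B AB F3 9F 8A B5 E2 9A 9B.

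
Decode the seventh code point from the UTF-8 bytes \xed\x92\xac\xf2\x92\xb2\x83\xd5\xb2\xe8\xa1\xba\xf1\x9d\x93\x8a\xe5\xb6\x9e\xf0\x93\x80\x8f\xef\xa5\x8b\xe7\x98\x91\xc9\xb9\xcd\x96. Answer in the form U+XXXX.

Offset 0: leading byte 0xED = 11101101 → 3-byte char #1 = ED 92 AC.
Offset 3: leading byte 0xF2 = 11110010 → 4-byte char #2 = F2 92 B2 83.
Offset 7: leading byte 0xD5 = 11010101 → 2-byte char #3 = D5 B2.
Offset 9: leading byte 0xE8 = 11101000 → 3-byte char #4 = E8 A1 BA.
Offset 12: leading byte 0xF1 = 11110001 → 4-byte char #5 = F1 9D 93 8A.
Offset 16: leading byte 0xE5 = 11100101 → 3-byte char #6 = E5 B6 9E.
Offset 19: leading byte 0xF0 = 11110000 → 4-byte char #7 = F0 93 80 8F.
Leading byte 0xF0 = 11110000 matches 11110xxx → 4-byte sequence.
Byte 1: 0xF0 = 11110000, payload 000 (3 bits).
Byte 2: 0x93 = 10010011 (10xxxxxx ✓), payload 010011.
Byte 3: 0x80 = 10000000 (10xxxxxx ✓), payload 000000.
Byte 4: 0x8F = 10001111 (10xxxxxx ✓), payload 001111.
Concatenate: 000010011000000001111 = 0x1300F (21 bits → U+1300F).

U+1300F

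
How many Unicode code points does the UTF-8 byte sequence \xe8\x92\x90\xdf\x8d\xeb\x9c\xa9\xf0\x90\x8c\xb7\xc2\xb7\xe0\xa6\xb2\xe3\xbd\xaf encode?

7

Byte at offset 0: 0xE8 = 11101000 → 3-byte char (#1). Advance 3.
Byte at offset 3: 0xDF = 11011111 → 2-byte char (#2). Advance 2.
Byte at offset 5: 0xEB = 11101011 → 3-byte char (#3). Advance 3.
Byte at offset 8: 0xF0 = 11110000 → 4-byte char (#4). Advance 4.
Byte at offset 12: 0xC2 = 11000010 → 2-byte char (#5). Advance 2.
Byte at offset 14: 0xE0 = 11100000 → 3-byte char (#6). Advance 3.
Byte at offset 17: 0xE3 = 11100011 → 3-byte char (#7). Advance 3.
Reached end at offset 20 after 7 code points.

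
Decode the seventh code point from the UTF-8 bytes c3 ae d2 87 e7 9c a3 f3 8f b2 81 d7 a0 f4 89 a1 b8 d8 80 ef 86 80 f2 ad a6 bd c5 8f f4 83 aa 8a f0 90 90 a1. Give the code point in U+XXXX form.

U+0600

Offset 0: leading byte 0xC3 = 11000011 → 2-byte char #1 = C3 AE.
Offset 2: leading byte 0xD2 = 11010010 → 2-byte char #2 = D2 87.
Offset 4: leading byte 0xE7 = 11100111 → 3-byte char #3 = E7 9C A3.
Offset 7: leading byte 0xF3 = 11110011 → 4-byte char #4 = F3 8F B2 81.
Offset 11: leading byte 0xD7 = 11010111 → 2-byte char #5 = D7 A0.
Offset 13: leading byte 0xF4 = 11110100 → 4-byte char #6 = F4 89 A1 B8.
Offset 17: leading byte 0xD8 = 11011000 → 2-byte char #7 = D8 80.
Leading byte 0xD8 = 11011000 matches 110xxxxx → 2-byte sequence.
Byte 1: 0xD8 = 11011000, payload 11000 (5 bits).
Byte 2: 0x80 = 10000000 (10xxxxxx ✓), payload 000000.
Concatenate: 11000000000 = 0x600 (11 bits → U+0600).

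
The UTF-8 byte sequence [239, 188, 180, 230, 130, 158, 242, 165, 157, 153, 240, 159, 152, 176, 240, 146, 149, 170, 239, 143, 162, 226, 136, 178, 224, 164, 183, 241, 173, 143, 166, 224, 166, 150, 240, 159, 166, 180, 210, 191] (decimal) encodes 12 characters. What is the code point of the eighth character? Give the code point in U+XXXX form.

U+0937

Offset 0: leading byte 0xEF = 11101111 → 3-byte char #1 = EF BC B4.
Offset 3: leading byte 0xE6 = 11100110 → 3-byte char #2 = E6 82 9E.
Offset 6: leading byte 0xF2 = 11110010 → 4-byte char #3 = F2 A5 9D 99.
Offset 10: leading byte 0xF0 = 11110000 → 4-byte char #4 = F0 9F 98 B0.
Offset 14: leading byte 0xF0 = 11110000 → 4-byte char #5 = F0 92 95 AA.
Offset 18: leading byte 0xEF = 11101111 → 3-byte char #6 = EF 8F A2.
Offset 21: leading byte 0xE2 = 11100010 → 3-byte char #7 = E2 88 B2.
Offset 24: leading byte 0xE0 = 11100000 → 3-byte char #8 = E0 A4 B7.
Leading byte 0xE0 = 11100000 matches 1110xxxx → 3-byte sequence.
Byte 1: 0xE0 = 11100000, payload 0000 (4 bits).
Byte 2: 0xA4 = 10100100 (10xxxxxx ✓), payload 100100.
Byte 3: 0xB7 = 10110111 (10xxxxxx ✓), payload 110111.
Concatenate: 0000100100110111 = 0x937 (16 bits → U+0937).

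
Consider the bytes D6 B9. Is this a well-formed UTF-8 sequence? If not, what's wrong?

Leading byte 0xD6 = 11010110 → 2-byte form.
Continuation bytes 0xB9=10111001 all match 10xxxxxx.
Decoded value 0x5B9 is ≥ 0x80 (shortest form) and not a surrogate.

valid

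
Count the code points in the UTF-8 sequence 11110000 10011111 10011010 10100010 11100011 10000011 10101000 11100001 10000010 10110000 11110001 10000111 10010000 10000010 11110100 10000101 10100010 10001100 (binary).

Byte at offset 0: 0xF0 = 11110000 → 4-byte char (#1). Advance 4.
Byte at offset 4: 0xE3 = 11100011 → 3-byte char (#2). Advance 3.
Byte at offset 7: 0xE1 = 11100001 → 3-byte char (#3). Advance 3.
Byte at offset 10: 0xF1 = 11110001 → 4-byte char (#4). Advance 4.
Byte at offset 14: 0xF4 = 11110100 → 4-byte char (#5). Advance 4.
Reached end at offset 18 after 5 code points.

5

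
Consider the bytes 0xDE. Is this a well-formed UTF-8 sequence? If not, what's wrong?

Leading byte 0xDE = 11011110 → 2-byte form, but only 1 byte is present.

invalid (sequence truncated)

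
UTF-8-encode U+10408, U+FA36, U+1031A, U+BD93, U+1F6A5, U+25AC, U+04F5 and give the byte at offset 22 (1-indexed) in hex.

1-indexed offset 22 is 0-indexed offset 21.
U+10408 → 4-byte form F0 90 90 88 at offsets 0–3.
U+FA36 → 3-byte form EF A8 B6 at offsets 4–6.
U+1031A → 4-byte form F0 90 8C 9A at offsets 7–10.
U+BD93 → 3-byte form EB B6 93 at offsets 11–13.
U+1F6A5 → 4-byte form F0 9F 9A A5 at offsets 14–17.
U+25AC → 3-byte form E2 96 AC at offsets 18–20.
U+04F5 → 2-byte form D3 B5 at offsets 21–22.
Offset 21 falls in char 7's range; it's byte 1 of D3 B5 = 0xD3.

0xD3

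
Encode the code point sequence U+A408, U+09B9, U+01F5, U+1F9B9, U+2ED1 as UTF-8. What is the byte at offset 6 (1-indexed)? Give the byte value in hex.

1-indexed offset 6 is 0-indexed offset 5.
U+A408 → 3-byte form EA 90 88 at offsets 0–2.
U+09B9 → 3-byte form E0 A6 B9 at offsets 3–5.
Offset 5 falls in char 2's range; it's byte 3 of E0 A6 B9 = 0xB9.

0xB9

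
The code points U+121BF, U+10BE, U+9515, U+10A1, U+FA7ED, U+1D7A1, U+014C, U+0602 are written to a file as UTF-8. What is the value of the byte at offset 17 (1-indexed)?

0xAD

1-indexed offset 17 is 0-indexed offset 16.
U+121BF → 4-byte form F0 92 86 BF at offsets 0–3.
U+10BE → 3-byte form E1 82 BE at offsets 4–6.
U+9515 → 3-byte form E9 94 95 at offsets 7–9.
U+10A1 → 3-byte form E1 82 A1 at offsets 10–12.
U+FA7ED → 4-byte form F3 BA 9F AD at offsets 13–16.
Offset 16 falls in char 5's range; it's byte 4 of F3 BA 9F AD = 0xAD.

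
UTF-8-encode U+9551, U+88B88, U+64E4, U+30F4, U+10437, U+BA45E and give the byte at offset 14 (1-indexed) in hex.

1-indexed offset 14 is 0-indexed offset 13.
U+9551 → 3-byte form E9 95 91 at offsets 0–2.
U+88B88 → 4-byte form F2 88 AE 88 at offsets 3–6.
U+64E4 → 3-byte form E6 93 A4 at offsets 7–9.
U+30F4 → 3-byte form E3 83 B4 at offsets 10–12.
U+10437 → 4-byte form F0 90 90 B7 at offsets 13–16.
Offset 13 falls in char 5's range; it's byte 1 of F0 90 90 B7 = 0xF0.

0xF0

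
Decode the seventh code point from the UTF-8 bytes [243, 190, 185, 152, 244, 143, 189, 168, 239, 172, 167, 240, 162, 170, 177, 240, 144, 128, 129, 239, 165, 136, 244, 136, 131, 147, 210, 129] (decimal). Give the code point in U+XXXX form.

U+1080D3

Offset 0: leading byte 0xF3 = 11110011 → 4-byte char #1 = F3 BE B9 98.
Offset 4: leading byte 0xF4 = 11110100 → 4-byte char #2 = F4 8F BD A8.
Offset 8: leading byte 0xEF = 11101111 → 3-byte char #3 = EF AC A7.
Offset 11: leading byte 0xF0 = 11110000 → 4-byte char #4 = F0 A2 AA B1.
Offset 15: leading byte 0xF0 = 11110000 → 4-byte char #5 = F0 90 80 81.
Offset 19: leading byte 0xEF = 11101111 → 3-byte char #6 = EF A5 88.
Offset 22: leading byte 0xF4 = 11110100 → 4-byte char #7 = F4 88 83 93.
Leading byte 0xF4 = 11110100 matches 11110xxx → 4-byte sequence.
Byte 1: 0xF4 = 11110100, payload 100 (3 bits).
Byte 2: 0x88 = 10001000 (10xxxxxx ✓), payload 001000.
Byte 3: 0x83 = 10000011 (10xxxxxx ✓), payload 000011.
Byte 4: 0x93 = 10010011 (10xxxxxx ✓), payload 010011.
Concatenate: 100001000000011010011 = 0x1080D3 (21 bits → U+1080D3).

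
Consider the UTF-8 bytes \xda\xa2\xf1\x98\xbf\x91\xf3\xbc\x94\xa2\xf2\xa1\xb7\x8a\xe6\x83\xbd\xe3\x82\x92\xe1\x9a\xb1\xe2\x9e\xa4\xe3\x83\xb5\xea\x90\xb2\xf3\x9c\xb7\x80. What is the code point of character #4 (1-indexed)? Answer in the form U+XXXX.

Offset 0: leading byte 0xDA = 11011010 → 2-byte char #1 = DA A2.
Offset 2: leading byte 0xF1 = 11110001 → 4-byte char #2 = F1 98 BF 91.
Offset 6: leading byte 0xF3 = 11110011 → 4-byte char #3 = F3 BC 94 A2.
Offset 10: leading byte 0xF2 = 11110010 → 4-byte char #4 = F2 A1 B7 8A.
Leading byte 0xF2 = 11110010 matches 11110xxx → 4-byte sequence.
Byte 1: 0xF2 = 11110010, payload 010 (3 bits).
Byte 2: 0xA1 = 10100001 (10xxxxxx ✓), payload 100001.
Byte 3: 0xB7 = 10110111 (10xxxxxx ✓), payload 110111.
Byte 4: 0x8A = 10001010 (10xxxxxx ✓), payload 001010.
Concatenate: 010100001110111001010 = 0xA1DCA (21 bits → U+A1DCA).

U+A1DCA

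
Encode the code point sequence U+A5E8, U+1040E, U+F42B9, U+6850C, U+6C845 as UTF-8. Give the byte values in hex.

U+A5E8: 3-byte form → EA 97 A8.
U+1040E: 4-byte form → F0 90 90 8E.
U+F42B9: 4-byte form → F3 B4 8A B9.
U+6850C: 4-byte form → F1 A8 94 8C.
U+6C845: 4-byte form → F1 AC A1 85.
Concatenated (19 bytes): EA 97 A8 F0 90 90 8E F3 B4 8A B9 F1 A8 94 8C F1 AC A1 85.

EA 97 A8 F0 90 90 8E F3 B4 8A B9 F1 A8 94 8C F1 AC A1 85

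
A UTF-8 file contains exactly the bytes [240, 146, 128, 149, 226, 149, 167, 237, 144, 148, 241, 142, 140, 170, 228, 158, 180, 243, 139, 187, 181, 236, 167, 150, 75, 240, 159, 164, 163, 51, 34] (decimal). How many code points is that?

11

Byte at offset 0: 0xF0 = 11110000 → 4-byte char (#1). Advance 4.
Byte at offset 4: 0xE2 = 11100010 → 3-byte char (#2). Advance 3.
Byte at offset 7: 0xED = 11101101 → 3-byte char (#3). Advance 3.
Byte at offset 10: 0xF1 = 11110001 → 4-byte char (#4). Advance 4.
Byte at offset 14: 0xE4 = 11100100 → 3-byte char (#5). Advance 3.
Byte at offset 17: 0xF3 = 11110011 → 4-byte char (#6). Advance 4.
Byte at offset 21: 0xEC = 11101100 → 3-byte char (#7). Advance 3.
Byte at offset 24: 0x4B = 01001011 → 1-byte char (#8). Advance 1.
Byte at offset 25: 0xF0 = 11110000 → 4-byte char (#9). Advance 4.
Byte at offset 29: 0x33 = 00110011 → 1-byte char (#10). Advance 1.
Byte at offset 30: 0x22 = 00100010 → 1-byte char (#11). Advance 1.
Reached end at offset 31 after 11 code points.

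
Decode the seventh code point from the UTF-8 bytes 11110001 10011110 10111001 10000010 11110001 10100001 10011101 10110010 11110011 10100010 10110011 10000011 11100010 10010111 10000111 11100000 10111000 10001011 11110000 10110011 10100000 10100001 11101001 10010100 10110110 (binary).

U+9536

Offset 0: leading byte 0xF1 = 11110001 → 4-byte char #1 = F1 9E B9 82.
Offset 4: leading byte 0xF1 = 11110001 → 4-byte char #2 = F1 A1 9D B2.
Offset 8: leading byte 0xF3 = 11110011 → 4-byte char #3 = F3 A2 B3 83.
Offset 12: leading byte 0xE2 = 11100010 → 3-byte char #4 = E2 97 87.
Offset 15: leading byte 0xE0 = 11100000 → 3-byte char #5 = E0 B8 8B.
Offset 18: leading byte 0xF0 = 11110000 → 4-byte char #6 = F0 B3 A0 A1.
Offset 22: leading byte 0xE9 = 11101001 → 3-byte char #7 = E9 94 B6.
Leading byte 0xE9 = 11101001 matches 1110xxxx → 3-byte sequence.
Byte 1: 0xE9 = 11101001, payload 1001 (4 bits).
Byte 2: 0x94 = 10010100 (10xxxxxx ✓), payload 010100.
Byte 3: 0xB6 = 10110110 (10xxxxxx ✓), payload 110110.
Concatenate: 1001010100110110 = 0x9536 (16 bits → U+9536).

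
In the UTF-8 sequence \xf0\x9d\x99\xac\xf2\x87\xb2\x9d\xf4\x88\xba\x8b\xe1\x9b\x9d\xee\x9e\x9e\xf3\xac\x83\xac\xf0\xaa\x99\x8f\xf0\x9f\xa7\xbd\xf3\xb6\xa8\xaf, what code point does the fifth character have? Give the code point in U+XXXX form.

U+E79E

Offset 0: leading byte 0xF0 = 11110000 → 4-byte char #1 = F0 9D 99 AC.
Offset 4: leading byte 0xF2 = 11110010 → 4-byte char #2 = F2 87 B2 9D.
Offset 8: leading byte 0xF4 = 11110100 → 4-byte char #3 = F4 88 BA 8B.
Offset 12: leading byte 0xE1 = 11100001 → 3-byte char #4 = E1 9B 9D.
Offset 15: leading byte 0xEE = 11101110 → 3-byte char #5 = EE 9E 9E.
Leading byte 0xEE = 11101110 matches 1110xxxx → 3-byte sequence.
Byte 1: 0xEE = 11101110, payload 1110 (4 bits).
Byte 2: 0x9E = 10011110 (10xxxxxx ✓), payload 011110.
Byte 3: 0x9E = 10011110 (10xxxxxx ✓), payload 011110.
Concatenate: 1110011110011110 = 0xE79E (16 bits → U+E79E).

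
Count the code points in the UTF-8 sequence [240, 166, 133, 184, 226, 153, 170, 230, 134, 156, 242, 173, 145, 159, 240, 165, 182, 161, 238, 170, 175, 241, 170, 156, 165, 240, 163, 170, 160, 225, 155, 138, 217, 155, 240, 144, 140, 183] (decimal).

11

Byte at offset 0: 0xF0 = 11110000 → 4-byte char (#1). Advance 4.
Byte at offset 4: 0xE2 = 11100010 → 3-byte char (#2). Advance 3.
Byte at offset 7: 0xE6 = 11100110 → 3-byte char (#3). Advance 3.
Byte at offset 10: 0xF2 = 11110010 → 4-byte char (#4). Advance 4.
Byte at offset 14: 0xF0 = 11110000 → 4-byte char (#5). Advance 4.
Byte at offset 18: 0xEE = 11101110 → 3-byte char (#6). Advance 3.
Byte at offset 21: 0xF1 = 11110001 → 4-byte char (#7). Advance 4.
Byte at offset 25: 0xF0 = 11110000 → 4-byte char (#8). Advance 4.
Byte at offset 29: 0xE1 = 11100001 → 3-byte char (#9). Advance 3.
Byte at offset 32: 0xD9 = 11011001 → 2-byte char (#10). Advance 2.
Byte at offset 34: 0xF0 = 11110000 → 4-byte char (#11). Advance 4.
Reached end at offset 38 after 11 code points.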